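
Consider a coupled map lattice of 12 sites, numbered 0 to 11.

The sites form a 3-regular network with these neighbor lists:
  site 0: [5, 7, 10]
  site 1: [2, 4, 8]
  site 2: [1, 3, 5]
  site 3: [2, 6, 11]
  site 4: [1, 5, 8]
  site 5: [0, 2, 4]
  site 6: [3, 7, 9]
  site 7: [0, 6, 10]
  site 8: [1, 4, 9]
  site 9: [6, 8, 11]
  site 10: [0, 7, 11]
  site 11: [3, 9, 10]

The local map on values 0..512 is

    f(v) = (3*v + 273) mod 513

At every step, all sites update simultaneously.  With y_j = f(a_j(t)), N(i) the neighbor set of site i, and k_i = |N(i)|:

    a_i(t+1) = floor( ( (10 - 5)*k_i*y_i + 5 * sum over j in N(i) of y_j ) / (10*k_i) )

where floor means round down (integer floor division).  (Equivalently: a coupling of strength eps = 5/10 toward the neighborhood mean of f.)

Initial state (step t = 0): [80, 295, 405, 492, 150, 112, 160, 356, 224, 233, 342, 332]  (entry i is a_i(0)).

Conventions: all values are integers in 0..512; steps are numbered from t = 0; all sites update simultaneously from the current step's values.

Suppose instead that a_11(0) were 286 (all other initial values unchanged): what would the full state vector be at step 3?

Simulating step by step:
t=0: [80, 295, 405, 492, 150, 112, 160, 356, 224, 233, 342, 286]
t=1: [114, 250, 304, 239, 215, 160, 284, 243, 349, 359, 206, 209]
t=2: [235, 398, 284, 346, 376, 231, 264, 341, 353, 292, 352, 390]
t=3: [403, 350, 246, 235, 387, 383, 132, 269, 309, 188, 343, 327]

Answer: [403, 350, 246, 235, 387, 383, 132, 269, 309, 188, 343, 327]
Key observation: This trace re-runs the system from the modified initial state.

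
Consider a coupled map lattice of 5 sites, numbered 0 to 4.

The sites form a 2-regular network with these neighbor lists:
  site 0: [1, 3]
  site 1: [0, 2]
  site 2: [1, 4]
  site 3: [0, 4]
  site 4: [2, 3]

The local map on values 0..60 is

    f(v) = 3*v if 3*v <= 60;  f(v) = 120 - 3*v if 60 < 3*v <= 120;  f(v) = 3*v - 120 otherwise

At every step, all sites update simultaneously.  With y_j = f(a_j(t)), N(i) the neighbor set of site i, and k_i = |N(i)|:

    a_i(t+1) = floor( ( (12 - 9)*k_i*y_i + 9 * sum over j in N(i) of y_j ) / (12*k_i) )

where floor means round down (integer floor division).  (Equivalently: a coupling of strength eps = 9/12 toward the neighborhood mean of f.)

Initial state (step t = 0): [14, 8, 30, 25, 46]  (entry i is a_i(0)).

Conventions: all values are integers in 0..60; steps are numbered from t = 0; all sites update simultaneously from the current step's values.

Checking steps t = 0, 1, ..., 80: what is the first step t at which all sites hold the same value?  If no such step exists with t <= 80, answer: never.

Answer: 23
Key observation: Synchronization is absorbing here: once all sites are equal they stay equal, and step 23 is the first all-equal step.

Derivation:
t=0: [14, 8, 30, 25, 46]  (not all equal)
t=1: [36, 33, 23, 33, 32]  (not all equal)
t=2: [18, 28, 29, 18, 33]  (not all equal)
t=3: [47, 41, 29, 41, 37]  (not all equal)
t=4: [7, 21, 12, 12, 15]  (not all equal)
t=5: [40, 35, 47, 33, 38]  (not all equal)
t=6: [13, 11, 13, 7, 17]  (not all equal)
t=7: [30, 37, 41, 39, 35]  (not all equal)
t=8: [12, 14, 9, 17, 6]  (not all equal)
t=9: [43, 34, 29, 33, 33]  (not all equal)
t=10: [16, 20, 22, 16, 25]  (not all equal)
t=11: [52, 53, 52, 46, 49]  (not all equal)
t=12: [30, 36, 33, 28, 27]  (not all equal)
t=13: [25, 22, 24, 34, 31]  (not all equal)
t=14: [38, 48, 42, 31, 31]  (not all equal)
t=15: [20, 10, 20, 19, 19]  (not all equal)
t=16: [47, 52, 47, 58, 58]  (not all equal)
t=17: [39, 24, 39, 41, 41]  (not all equal)
t=18: [19, 14, 19, 3, 3]  (not all equal)
t=19: [33, 53, 33, 27, 27]  (not all equal)
t=20: [34, 25, 34, 32, 32]  (not all equal)
t=21: [30, 24, 30, 21, 21]  (not all equal)
t=22: [46, 34, 46, 46, 46]  (not all equal)
t=23: [18, 18, 18, 18, 18]  (all equal)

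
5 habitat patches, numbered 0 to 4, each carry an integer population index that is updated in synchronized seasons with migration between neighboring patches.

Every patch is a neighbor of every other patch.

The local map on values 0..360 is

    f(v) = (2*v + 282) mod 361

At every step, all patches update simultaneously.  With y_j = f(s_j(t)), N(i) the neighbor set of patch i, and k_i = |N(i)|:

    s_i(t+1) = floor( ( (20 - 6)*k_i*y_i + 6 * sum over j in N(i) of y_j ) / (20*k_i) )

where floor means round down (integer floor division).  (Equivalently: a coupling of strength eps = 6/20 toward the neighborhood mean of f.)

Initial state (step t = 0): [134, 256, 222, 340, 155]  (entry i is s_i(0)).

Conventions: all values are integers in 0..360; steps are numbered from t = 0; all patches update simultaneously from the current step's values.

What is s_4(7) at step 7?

Answer: s_4(7) = 106

Derivation:
t=0: [134, 256, 222, 340, 155]
t=1: [173, 100, 57, 205, 199]
t=2: [247, 156, 102, 287, 279]
t=3: [83, 195, 127, 133, 123]
t=4: [123, 263, 178, 186, 173]
t=5: [186, 135, 254, 264, 248]
t=6: [235, 171, 94, 107, 87]
t=7: [66, 211, 115, 131, 106]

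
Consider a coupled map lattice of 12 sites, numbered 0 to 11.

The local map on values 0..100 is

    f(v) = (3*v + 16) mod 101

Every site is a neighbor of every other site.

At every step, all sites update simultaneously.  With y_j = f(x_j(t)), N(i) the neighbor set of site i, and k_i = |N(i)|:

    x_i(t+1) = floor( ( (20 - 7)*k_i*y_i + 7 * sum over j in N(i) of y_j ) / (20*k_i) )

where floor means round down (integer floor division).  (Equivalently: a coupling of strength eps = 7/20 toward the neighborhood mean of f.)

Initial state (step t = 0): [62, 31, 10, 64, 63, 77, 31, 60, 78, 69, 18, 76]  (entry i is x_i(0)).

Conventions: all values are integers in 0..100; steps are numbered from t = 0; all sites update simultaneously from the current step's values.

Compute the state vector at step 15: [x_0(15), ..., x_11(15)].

Simulating step by step:
t=0: [62, 31, 10, 64, 63, 77, 31, 60, 78, 69, 18, 76]
t=1: [12, 17, 40, 16, 14, 40, 17, 71, 42, 25, 55, 38]
t=2: [52, 61, 42, 60, 56, 42, 61, 37, 45, 76, 70, 38]
t=3: [66, 82, 47, 80, 73, 47, 82, 38, 53, 48, 37, 40]
t=4: [25, 54, 52, 51, 38, 52, 54, 35, 63, 54, 33, 39]
t=5: [76, 67, 63, 62, 37, 63, 67, 32, 21, 67, 28, 39]
t=6: [36, 20, 12, 10, 26, 12, 20, 17, 59, 20, 72, 30]
t=7: [36, 68, 54, 50, 80, 54, 68, 63, 78, 68, 40, 25]
t=8: [30, 27, 64, 56, 50, 64, 27, 18, 46, 27, 38, 73]
t=9: [23, 80, 24, 71, 60, 24, 80, 63, 53, 80, 38, 40]
t=10: [74, 55, 76, 38, 80, 76, 55, 23, 67, 55, 39, 43]
t=11: [41, 69, 45, 37, 53, 45, 69, 72, 28, 69, 39, 46]
t=12: [39, 29, 47, 32, 62, 47, 29, 34, 78, 29, 36, 49]
t=13: [29, 11, 44, 16, 9, 44, 11, 20, 39, 11, 24, 48]
t=14: [20, 49, 48, 58, 45, 48, 49, 66, 39, 49, 73, 55]
t=15: [68, 59, 57, 76, 52, 57, 59, 28, 41, 59, 41, 70]

Answer: [68, 59, 57, 76, 52, 57, 59, 28, 41, 59, 41, 70]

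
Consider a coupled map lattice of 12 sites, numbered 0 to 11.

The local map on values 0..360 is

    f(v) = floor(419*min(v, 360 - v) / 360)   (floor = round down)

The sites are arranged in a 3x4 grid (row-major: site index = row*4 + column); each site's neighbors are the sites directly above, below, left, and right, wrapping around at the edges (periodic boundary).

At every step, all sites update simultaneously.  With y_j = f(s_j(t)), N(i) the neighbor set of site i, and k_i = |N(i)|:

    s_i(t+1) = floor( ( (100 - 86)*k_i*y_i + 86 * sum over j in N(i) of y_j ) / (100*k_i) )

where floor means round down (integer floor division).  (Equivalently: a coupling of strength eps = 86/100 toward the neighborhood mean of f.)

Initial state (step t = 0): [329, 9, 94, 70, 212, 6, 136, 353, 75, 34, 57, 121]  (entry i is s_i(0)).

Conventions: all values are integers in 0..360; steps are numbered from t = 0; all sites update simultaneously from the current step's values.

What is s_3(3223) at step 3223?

Simulating step by step:
t=0: [329, 9, 94, 70, 212, 6, 136, 353, 75, 34, 57, 121]
t=1: [80, 42, 82, 74, 53, 82, 62, 119, 95, 41, 105, 71]
t=2: [78, 77, 83, 99, 102, 62, 106, 84, 76, 87, 80, 109]
t=3: [100, 89, 103, 104, 91, 102, 94, 117, 105, 87, 108, 102]
t=4: [113, 112, 115, 122, 120, 106, 122, 116, 111, 114, 113, 124]
t=5: [134, 129, 135, 136, 130, 133, 131, 140, 135, 128, 136, 135]
t=6: [154, 153, 154, 157, 156, 150, 156, 155, 153, 153, 154, 158]
t=7: [179, 177, 179, 180, 178, 178, 178, 181, 179, 177, 180, 180]
t=8: [207, 207, 207, 208, 207, 206, 207, 208, 207, 207, 207, 208]
t=9: [177, 178, 177, 176, 177, 178, 177, 176, 177, 178, 177, 176]
t=10: [205, 206, 205, 204, 205, 206, 205, 204, 205, 206, 205, 204]
t=11: [180, 179, 180, 180, 180, 179, 180, 180, 180, 179, 180, 180]
t=12: [208, 208, 208, 209, 208, 208, 208, 209, 208, 208, 208, 209]
t=13: [175, 176, 175, 175, 175, 176, 175, 175, 175, 176, 175, 175]
t=14: [203, 203, 203, 203, 203, 203, 203, 203, 203, 203, 203, 203]
t=15: [182, 182, 182, 182, 182, 182, 182, 182, 182, 182, 182, 182]
t=16: [207, 207, 207, 207, 207, 207, 207, 207, 207, 207, 207, 207]
t=17: [178, 178, 178, 178, 178, 178, 178, 178, 178, 178, 178, 178]
t=18: [207, 207, 207, 207, 207, 207, 207, 207, 207, 207, 207, 207]

Answer: s_3(3223) = 178
Key observation: The state at step 16, [207, 207, 207, 207, 207, 207, 207, 207, 207, 207, 207, 207], reappears at step 18: the system is in a cycle of period 2 from step 16 on.  Therefore the state at step 3223 equals the state at step 16 + ((3223 - 16) mod 2) = 17, which is [178, 178, 178, 178, 178, 178, 178, 178, 178, 178, 178, 178].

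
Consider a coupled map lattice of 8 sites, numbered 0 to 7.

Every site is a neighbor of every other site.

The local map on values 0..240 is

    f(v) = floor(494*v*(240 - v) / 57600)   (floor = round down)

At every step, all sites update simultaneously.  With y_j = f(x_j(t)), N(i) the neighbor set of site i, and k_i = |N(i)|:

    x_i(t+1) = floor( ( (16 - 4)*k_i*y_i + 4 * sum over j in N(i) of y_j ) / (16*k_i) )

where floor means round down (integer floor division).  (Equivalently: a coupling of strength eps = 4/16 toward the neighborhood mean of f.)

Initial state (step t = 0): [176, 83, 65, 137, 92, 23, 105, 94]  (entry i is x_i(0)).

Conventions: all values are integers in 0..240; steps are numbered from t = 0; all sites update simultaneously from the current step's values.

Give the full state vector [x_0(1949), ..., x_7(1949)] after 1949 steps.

Answer: [123, 123, 123, 123, 123, 123, 123, 123]
Key observation: The state at step 4, [123, 123, 123, 123, 123, 123, 123, 123], reappears at step 5: the system is in a cycle of period 1 from step 4 on.  Therefore the state at step 1949 equals the state at step 4 + ((1949 - 4) mod 1) = 4, which is [123, 123, 123, 123, 123, 123, 123, 123].

Derivation:
t=0: [176, 83, 65, 137, 92, 23, 105, 94]
t=1: [97, 108, 98, 115, 112, 59, 115, 112]
t=2: [117, 120, 118, 121, 120, 98, 121, 120]
t=3: [122, 122, 122, 122, 122, 120, 122, 122]
t=4: [123, 123, 123, 123, 123, 123, 123, 123]
t=5: [123, 123, 123, 123, 123, 123, 123, 123]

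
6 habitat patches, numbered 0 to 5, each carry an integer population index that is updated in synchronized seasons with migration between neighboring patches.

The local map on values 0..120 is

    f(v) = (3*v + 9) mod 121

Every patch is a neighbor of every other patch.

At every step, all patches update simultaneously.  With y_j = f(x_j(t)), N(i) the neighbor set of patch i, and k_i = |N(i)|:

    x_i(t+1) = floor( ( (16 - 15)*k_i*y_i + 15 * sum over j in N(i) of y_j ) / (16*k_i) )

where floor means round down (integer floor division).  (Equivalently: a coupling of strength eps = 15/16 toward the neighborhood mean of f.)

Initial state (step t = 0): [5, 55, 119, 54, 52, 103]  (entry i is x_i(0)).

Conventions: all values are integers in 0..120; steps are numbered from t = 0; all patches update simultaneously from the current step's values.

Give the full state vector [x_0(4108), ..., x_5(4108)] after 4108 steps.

Simulating step by step:
t=0: [5, 55, 119, 54, 52, 103]
t=1: [43, 40, 46, 40, 41, 37]
t=2: [33, 34, 32, 34, 34, 20]
t=3: [101, 101, 102, 101, 101, 106]
t=4: [73, 73, 73, 73, 73, 71]
t=5: [105, 105, 105, 105, 105, 106]
t=6: [82, 82, 82, 82, 82, 82]
t=7: [13, 13, 13, 13, 13, 13]
t=8: [48, 48, 48, 48, 48, 48]
t=9: [32, 32, 32, 32, 32, 32]
t=10: [105, 105, 105, 105, 105, 105]
t=11: [82, 82, 82, 82, 82, 82]

Answer: [48, 48, 48, 48, 48, 48]
Key observation: The state at step 6, [82, 82, 82, 82, 82, 82], reappears at step 11: the system is in a cycle of period 5 from step 6 on.  Therefore the state at step 4108 equals the state at step 6 + ((4108 - 6) mod 5) = 8, which is [48, 48, 48, 48, 48, 48].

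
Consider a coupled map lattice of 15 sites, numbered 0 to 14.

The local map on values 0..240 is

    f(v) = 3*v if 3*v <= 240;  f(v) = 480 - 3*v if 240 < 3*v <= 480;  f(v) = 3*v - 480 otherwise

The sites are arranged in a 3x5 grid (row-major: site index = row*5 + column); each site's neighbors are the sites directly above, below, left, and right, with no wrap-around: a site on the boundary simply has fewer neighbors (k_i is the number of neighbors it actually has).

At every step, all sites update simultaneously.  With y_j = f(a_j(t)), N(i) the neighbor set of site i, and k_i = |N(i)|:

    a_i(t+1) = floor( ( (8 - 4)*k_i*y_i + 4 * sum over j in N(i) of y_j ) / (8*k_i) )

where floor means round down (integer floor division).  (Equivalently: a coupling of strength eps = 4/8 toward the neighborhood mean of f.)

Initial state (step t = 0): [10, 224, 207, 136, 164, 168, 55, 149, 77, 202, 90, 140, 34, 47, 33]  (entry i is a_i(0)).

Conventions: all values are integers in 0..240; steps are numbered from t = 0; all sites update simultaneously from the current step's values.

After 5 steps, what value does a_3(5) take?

Simulating step by step:
t=0: [10, 224, 207, 136, 164, 168, 55, 149, 77, 202, 90, 140, 34, 47, 33]
t=1: [69, 152, 120, 100, 55, 79, 121, 96, 162, 120, 126, 109, 90, 142, 116]
t=2: [168, 86, 126, 138, 157, 189, 134, 152, 71, 110, 148, 148, 171, 85, 109]
t=3: [89, 145, 103, 87, 58, 66, 85, 65, 164, 137, 48, 42, 64, 179, 170]
t=4: [167, 124, 162, 169, 159, 196, 183, 172, 73, 70, 153, 156, 159, 67, 46]
t=5: [64, 70, 31, 51, 60, 72, 67, 55, 168, 165, 40, 21, 43, 160, 171]

Answer: a_3(5) = 51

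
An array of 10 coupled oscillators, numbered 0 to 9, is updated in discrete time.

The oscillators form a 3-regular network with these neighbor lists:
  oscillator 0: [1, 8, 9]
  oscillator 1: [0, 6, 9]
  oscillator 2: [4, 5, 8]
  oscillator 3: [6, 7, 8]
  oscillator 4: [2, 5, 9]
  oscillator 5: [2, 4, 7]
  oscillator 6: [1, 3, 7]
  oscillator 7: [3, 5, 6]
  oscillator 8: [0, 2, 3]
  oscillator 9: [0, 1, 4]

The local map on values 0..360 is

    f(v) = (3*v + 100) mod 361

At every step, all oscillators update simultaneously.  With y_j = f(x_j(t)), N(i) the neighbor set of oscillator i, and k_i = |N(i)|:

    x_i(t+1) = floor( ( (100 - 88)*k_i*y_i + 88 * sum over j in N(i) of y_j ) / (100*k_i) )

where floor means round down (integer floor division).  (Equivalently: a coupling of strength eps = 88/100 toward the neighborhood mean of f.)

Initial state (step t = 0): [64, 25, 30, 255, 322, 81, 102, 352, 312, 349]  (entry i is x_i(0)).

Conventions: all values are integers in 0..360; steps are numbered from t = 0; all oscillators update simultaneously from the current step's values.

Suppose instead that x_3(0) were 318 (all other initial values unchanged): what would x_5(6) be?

Answer: x_5(6) = 259
Key observation: This trace re-runs the system from the modified initial state.

Derivation:
t=0: [64, 25, 30, 318, 322, 81, 102, 352, 312, 349]
t=1: [197, 138, 316, 166, 216, 219, 175, 219, 276, 245]
t=2: [178, 225, 117, 176, 142, 117, 156, 161, 286, 162]
t=3: [183, 213, 154, 227, 138, 150, 183, 192, 213, 171]
t=4: [118, 244, 129, 188, 206, 218, 149, 195, 162, 164]
t=5: [177, 162, 195, 251, 156, 240, 238, 191, 180, 191]
t=6: [271, 224, 210, 216, 240, 259, 206, 131, 246, 243]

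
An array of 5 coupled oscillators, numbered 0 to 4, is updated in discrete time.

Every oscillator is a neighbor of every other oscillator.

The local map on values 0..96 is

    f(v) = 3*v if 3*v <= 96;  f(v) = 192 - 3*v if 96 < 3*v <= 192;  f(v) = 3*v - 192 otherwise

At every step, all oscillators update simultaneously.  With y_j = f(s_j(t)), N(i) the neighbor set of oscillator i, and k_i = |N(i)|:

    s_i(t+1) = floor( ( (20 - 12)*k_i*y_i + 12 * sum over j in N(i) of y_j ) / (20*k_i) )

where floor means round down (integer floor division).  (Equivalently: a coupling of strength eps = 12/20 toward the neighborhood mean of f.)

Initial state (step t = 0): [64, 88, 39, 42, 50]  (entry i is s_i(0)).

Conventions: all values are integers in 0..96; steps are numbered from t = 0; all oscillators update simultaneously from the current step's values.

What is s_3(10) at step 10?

Answer: s_3(10) = 86

Derivation:
t=0: [64, 88, 39, 42, 50]
t=1: [38, 56, 57, 54, 48]
t=2: [49, 36, 35, 37, 42]
t=3: [65, 75, 76, 74, 70]
t=4: [18, 26, 27, 25, 22]
t=5: [66, 72, 73, 71, 69]
t=6: [15, 19, 20, 19, 17]
t=7: [51, 54, 55, 54, 53]
t=8: [33, 31, 30, 31, 32]
t=9: [93, 93, 92, 93, 93]
t=10: [86, 86, 85, 86, 86]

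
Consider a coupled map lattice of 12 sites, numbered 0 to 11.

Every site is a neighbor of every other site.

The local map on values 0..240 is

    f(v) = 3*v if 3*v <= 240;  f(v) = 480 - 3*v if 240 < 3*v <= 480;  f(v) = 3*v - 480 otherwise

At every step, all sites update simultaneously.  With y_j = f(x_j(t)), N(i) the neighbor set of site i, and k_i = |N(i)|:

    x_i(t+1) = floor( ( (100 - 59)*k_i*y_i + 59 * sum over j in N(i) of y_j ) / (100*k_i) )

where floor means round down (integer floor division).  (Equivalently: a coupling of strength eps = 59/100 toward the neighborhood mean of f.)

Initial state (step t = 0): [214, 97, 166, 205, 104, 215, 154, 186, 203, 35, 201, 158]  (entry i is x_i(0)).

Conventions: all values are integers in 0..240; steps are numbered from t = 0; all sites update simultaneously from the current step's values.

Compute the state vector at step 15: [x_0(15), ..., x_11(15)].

Answer: [39, 38, 41, 48, 37, 38, 41, 39, 46, 29, 41, 30]

Derivation:
t=0: [214, 97, 166, 205, 104, 215, 154, 186, 203, 35, 201, 158]
t=1: [127, 136, 75, 117, 129, 128, 75, 97, 115, 106, 113, 71]
t=2: [130, 121, 175, 141, 128, 129, 175, 162, 143, 153, 145, 171]
t=3: [69, 79, 53, 57, 71, 70, 53, 39, 55, 44, 53, 49]
t=4: [185, 195, 168, 172, 187, 186, 168, 153, 170, 158, 168, 163]
t=5: [54, 64, 36, 40, 56, 55, 36, 34, 38, 29, 36, 30]
t=6: [139, 150, 120, 124, 141, 140, 120, 118, 122, 112, 120, 113]
t=7: [86, 75, 107, 103, 84, 85, 107, 109, 105, 115, 107, 114]
t=8: [193, 194, 171, 175, 195, 194, 171, 169, 173, 162, 171, 163]
t=9: [69, 70, 45, 49, 71, 70, 45, 43, 47, 36, 45, 37]
t=10: [174, 175, 148, 153, 176, 175, 148, 146, 151, 139, 148, 140]
t=11: [41, 42, 39, 34, 43, 42, 39, 41, 36, 49, 39, 48]
t=12: [123, 124, 121, 115, 125, 124, 121, 123, 117, 131, 121, 130]
t=13: [111, 110, 113, 119, 109, 110, 113, 111, 117, 102, 113, 103]
t=14: [147, 148, 145, 138, 149, 148, 145, 147, 140, 156, 145, 155]
t=15: [39, 38, 41, 48, 37, 38, 41, 39, 46, 29, 41, 30]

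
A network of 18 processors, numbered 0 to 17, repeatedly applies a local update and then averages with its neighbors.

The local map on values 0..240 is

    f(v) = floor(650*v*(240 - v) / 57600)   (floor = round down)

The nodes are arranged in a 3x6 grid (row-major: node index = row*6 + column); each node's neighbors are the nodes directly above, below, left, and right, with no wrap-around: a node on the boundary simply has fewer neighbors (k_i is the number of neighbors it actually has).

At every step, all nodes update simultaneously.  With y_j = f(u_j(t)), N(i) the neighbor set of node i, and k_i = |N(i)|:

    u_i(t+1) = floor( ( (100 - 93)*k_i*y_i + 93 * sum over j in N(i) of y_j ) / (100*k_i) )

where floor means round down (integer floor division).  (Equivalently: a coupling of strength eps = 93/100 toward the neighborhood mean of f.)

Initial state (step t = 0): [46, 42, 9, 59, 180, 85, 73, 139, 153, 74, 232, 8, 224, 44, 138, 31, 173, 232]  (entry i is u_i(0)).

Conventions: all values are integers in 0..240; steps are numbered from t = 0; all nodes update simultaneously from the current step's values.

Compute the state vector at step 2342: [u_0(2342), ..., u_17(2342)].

Answer: [152, 152, 151, 151, 150, 150, 152, 152, 151, 151, 150, 150, 152, 152, 151, 151, 150, 150]
Key observation: The state at step 8, [152, 152, 151, 151, 150, 150, 152, 152, 151, 151, 150, 150, 152, 152, 151, 151, 150, 150], reappears at step 10: the system is in a cycle of period 2 from step 8 on.  Therefore the state at step 2342 equals the state at step 8 + ((2342 - 8) mod 2) = 8, which is [152, 152, 151, 151, 150, 150, 152, 152, 151, 151, 150, 150, 152, 152, 151, 151, 150, 150].

Derivation:
t=0: [46, 42, 9, 59, 180, 85, 73, 139, 153, 74, 232, 8, 224, 44, 138, 31, 173, 232]
t=1: [113, 93, 114, 95, 97, 75, 101, 121, 121, 94, 96, 59, 111, 117, 110, 137, 44, 71]
t=2: [156, 161, 157, 157, 150, 138, 161, 159, 159, 157, 133, 141, 160, 161, 161, 138, 146, 110]
t=3: [143, 146, 145, 148, 154, 154, 145, 143, 145, 152, 153, 159, 143, 143, 148, 148, 159, 155]
t=4: [154, 155, 154, 151, 150, 147, 155, 155, 153, 152, 147, 148, 155, 155, 154, 149, 149, 145]
t=5: [148, 148, 149, 150, 152, 152, 148, 148, 149, 151, 152, 154, 148, 148, 150, 150, 153, 153]
t=6: [153, 153, 152, 151, 150, 149, 153, 153, 152, 151, 150, 149, 153, 152, 152, 151, 150, 149]
t=7: [150, 150, 150, 151, 152, 152, 150, 150, 150, 151, 152, 152, 150, 150, 150, 151, 152, 152]
t=8: [152, 152, 151, 151, 150, 150, 152, 152, 151, 151, 150, 150, 152, 152, 151, 151, 150, 150]
t=9: [150, 150, 150, 151, 151, 152, 150, 150, 150, 151, 151, 152, 150, 150, 150, 151, 151, 152]
t=10: [152, 152, 151, 151, 150, 150, 152, 152, 151, 151, 150, 150, 152, 152, 151, 151, 150, 150]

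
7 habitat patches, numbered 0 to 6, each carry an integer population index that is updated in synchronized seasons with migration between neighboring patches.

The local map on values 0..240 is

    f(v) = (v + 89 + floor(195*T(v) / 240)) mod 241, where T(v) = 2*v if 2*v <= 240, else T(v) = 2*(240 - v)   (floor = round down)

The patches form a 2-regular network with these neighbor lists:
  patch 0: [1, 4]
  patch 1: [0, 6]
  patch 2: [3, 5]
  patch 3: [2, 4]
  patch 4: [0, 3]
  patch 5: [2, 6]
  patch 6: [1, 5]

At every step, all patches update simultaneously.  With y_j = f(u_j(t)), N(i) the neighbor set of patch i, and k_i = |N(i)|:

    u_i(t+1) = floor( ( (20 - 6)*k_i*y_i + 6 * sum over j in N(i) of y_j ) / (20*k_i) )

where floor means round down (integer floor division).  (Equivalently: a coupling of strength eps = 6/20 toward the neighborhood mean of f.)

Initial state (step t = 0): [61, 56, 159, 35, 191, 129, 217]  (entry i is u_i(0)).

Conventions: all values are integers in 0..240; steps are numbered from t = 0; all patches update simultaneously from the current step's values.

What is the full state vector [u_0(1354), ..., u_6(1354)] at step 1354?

Simulating step by step:
t=0: [61, 56, 159, 35, 191, 129, 217]
t=1: [58, 181, 147, 164, 110, 145, 130]
t=2: [39, 110, 144, 136, 115, 148, 149]
t=3: [176, 145, 148, 151, 155, 145, 142]
t=4: [132, 144, 145, 143, 139, 147, 148]
t=5: [153, 148, 147, 148, 151, 146, 145]
t=6: [142, 144, 145, 144, 143, 146, 146]
t=7: [148, 147, 147, 147, 148, 146, 146]
t=8: [145, 145, 146, 145, 145, 146, 146]
t=9: [147, 146, 146, 146, 147, 146, 146]
t=10: [146, 146, 146, 146, 146, 146, 146]
t=11: [146, 146, 146, 146, 146, 146, 146]

Answer: [146, 146, 146, 146, 146, 146, 146]
Key observation: The state at step 10, [146, 146, 146, 146, 146, 146, 146], reappears at step 11: the system is in a cycle of period 1 from step 10 on.  Therefore the state at step 1354 equals the state at step 10 + ((1354 - 10) mod 1) = 10, which is [146, 146, 146, 146, 146, 146, 146].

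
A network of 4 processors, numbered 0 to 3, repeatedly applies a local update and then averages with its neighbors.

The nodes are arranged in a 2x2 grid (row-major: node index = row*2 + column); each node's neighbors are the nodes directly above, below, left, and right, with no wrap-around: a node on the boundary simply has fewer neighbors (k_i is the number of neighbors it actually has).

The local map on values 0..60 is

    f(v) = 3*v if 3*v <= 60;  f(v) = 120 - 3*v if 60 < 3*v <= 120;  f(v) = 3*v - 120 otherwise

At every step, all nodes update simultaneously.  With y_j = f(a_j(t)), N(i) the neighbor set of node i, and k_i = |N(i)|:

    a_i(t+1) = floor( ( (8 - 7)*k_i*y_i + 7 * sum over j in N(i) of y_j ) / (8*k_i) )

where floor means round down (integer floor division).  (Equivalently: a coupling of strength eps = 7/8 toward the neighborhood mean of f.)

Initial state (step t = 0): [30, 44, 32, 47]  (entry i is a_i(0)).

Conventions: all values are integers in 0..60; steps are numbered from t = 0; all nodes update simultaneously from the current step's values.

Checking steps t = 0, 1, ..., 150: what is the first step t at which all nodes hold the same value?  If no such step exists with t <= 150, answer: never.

Simulating step by step:
t=0: [30, 44, 32, 47]  (not all equal)
t=1: [19, 23, 25, 18]  (not all equal)
t=2: [49, 54, 54, 48]  (not all equal)
t=3: [40, 27, 27, 39]  (not all equal)
t=4: [34, 6, 6, 34]  (not all equal)
t=5: [18, 18, 18, 18]  (all equal)

Answer: 5
Key observation: Synchronization is absorbing here: once all nodes are equal they stay equal, and step 5 is the first all-equal step.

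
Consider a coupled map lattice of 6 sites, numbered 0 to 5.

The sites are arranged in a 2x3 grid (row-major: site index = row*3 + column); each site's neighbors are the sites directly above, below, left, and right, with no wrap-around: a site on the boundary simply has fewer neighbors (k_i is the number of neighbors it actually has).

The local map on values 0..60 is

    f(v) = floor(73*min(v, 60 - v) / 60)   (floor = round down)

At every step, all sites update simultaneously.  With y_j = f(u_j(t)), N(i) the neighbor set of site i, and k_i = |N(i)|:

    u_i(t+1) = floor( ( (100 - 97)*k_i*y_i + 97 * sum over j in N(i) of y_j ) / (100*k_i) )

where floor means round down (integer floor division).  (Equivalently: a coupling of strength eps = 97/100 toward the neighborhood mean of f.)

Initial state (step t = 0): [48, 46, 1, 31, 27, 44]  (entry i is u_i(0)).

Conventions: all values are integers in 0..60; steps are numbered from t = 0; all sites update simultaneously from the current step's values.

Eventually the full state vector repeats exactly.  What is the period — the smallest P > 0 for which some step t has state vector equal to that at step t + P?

Answer: 2
Key observation: The state at step 6, [31, 35, 31, 35, 31, 35], reappears at step 8 — and no state repeats earlier — so the cycle the system enters has period 2.

Derivation:
t=0: [48, 46, 1, 31, 27, 44]
t=1: [25, 15, 17, 23, 23, 16]
t=2: [22, 25, 18, 28, 21, 23]
t=3: [31, 24, 28, 25, 30, 23]
t=4: [29, 34, 28, 35, 28, 34]
t=5: [30, 34, 31, 34, 30, 33]
t=6: [31, 35, 31, 35, 31, 35]
t=7: [30, 34, 30, 34, 30, 34]
t=8: [31, 35, 31, 35, 31, 35]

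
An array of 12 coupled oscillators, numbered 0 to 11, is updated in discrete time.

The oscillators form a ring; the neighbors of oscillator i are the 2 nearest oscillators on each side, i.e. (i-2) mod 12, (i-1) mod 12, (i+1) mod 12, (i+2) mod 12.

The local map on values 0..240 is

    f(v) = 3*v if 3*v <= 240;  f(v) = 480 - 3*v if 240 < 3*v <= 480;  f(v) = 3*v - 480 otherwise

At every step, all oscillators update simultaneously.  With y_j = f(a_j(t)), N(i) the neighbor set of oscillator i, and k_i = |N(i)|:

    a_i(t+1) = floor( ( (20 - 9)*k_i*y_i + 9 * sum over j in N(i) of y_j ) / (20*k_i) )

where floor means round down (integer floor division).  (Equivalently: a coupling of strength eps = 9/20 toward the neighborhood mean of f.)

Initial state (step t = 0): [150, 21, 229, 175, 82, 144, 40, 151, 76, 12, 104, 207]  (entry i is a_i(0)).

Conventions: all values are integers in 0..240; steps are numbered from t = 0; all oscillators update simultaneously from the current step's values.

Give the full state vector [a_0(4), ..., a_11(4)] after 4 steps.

Simulating step by step:
t=0: [150, 21, 229, 175, 82, 144, 40, 151, 76, 12, 104, 207]
t=1: [81, 82, 155, 86, 175, 74, 126, 63, 164, 83, 141, 110]
t=2: [181, 198, 91, 180, 87, 184, 108, 167, 71, 172, 102, 167]
t=3: [92, 102, 165, 101, 176, 90, 144, 65, 160, 68, 133, 55]
t=4: [161, 158, 76, 147, 77, 168, 77, 159, 59, 161, 109, 165]

Answer: [161, 158, 76, 147, 77, 168, 77, 159, 59, 161, 109, 165]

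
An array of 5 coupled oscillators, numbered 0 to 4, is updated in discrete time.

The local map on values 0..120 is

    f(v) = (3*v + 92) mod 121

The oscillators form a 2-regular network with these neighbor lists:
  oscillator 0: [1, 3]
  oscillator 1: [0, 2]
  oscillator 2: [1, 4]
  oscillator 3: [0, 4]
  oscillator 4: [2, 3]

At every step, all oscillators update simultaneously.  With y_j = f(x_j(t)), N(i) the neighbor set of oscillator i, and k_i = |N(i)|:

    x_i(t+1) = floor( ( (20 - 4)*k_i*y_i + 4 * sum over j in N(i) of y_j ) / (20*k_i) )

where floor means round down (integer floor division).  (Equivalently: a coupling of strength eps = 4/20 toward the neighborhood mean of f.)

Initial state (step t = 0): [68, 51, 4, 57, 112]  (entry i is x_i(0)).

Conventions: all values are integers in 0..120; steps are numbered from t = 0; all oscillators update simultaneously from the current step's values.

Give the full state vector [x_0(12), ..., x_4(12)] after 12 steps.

Answer: [53, 44, 72, 51, 45]

Derivation:
t=0: [68, 51, 4, 57, 112]
t=1: [45, 18, 90, 28, 64]
t=2: [92, 42, 102, 58, 51]
t=3: [16, 81, 38, 20, 8]
t=4: [27, 84, 88, 38, 104]
t=5: [60, 98, 105, 77, 52]
t=6: [34, 25, 38, 68, 17]
t=7: [68, 52, 74, 52, 31]
t=8: [44, 17, 64, 16, 59]
t=9: [86, 32, 38, 28, 27]
t=10: [98, 72, 79, 60, 55]
t=11: [28, 63, 77, 27, 23]
t=12: [53, 44, 72, 51, 45]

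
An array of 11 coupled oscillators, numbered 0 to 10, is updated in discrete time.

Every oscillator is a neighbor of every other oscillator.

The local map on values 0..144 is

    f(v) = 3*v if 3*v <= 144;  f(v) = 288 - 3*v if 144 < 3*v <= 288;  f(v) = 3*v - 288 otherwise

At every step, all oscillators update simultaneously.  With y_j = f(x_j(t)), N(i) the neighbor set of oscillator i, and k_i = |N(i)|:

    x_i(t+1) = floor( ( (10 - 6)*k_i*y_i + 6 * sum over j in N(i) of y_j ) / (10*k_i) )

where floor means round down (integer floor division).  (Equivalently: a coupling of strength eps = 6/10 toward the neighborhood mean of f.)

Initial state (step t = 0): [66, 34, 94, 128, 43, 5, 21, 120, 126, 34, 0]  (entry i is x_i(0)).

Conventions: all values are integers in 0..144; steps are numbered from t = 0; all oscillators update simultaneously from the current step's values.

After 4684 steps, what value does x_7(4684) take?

Answer: x_7(4684) = 17
Key observation: The state at step 9, [23, 29, 19, 26, 27, 21, 16, 17, 23, 29, 21], reappears at step 14: the system is in a cycle of period 5 from step 9 on.  Therefore the state at step 4684 equals the state at step 9 + ((4684 - 9) mod 5) = 9, which is [23, 29, 19, 26, 27, 21, 16, 17, 23, 29, 21].

Derivation:
t=0: [66, 34, 94, 128, 43, 5, 21, 120, 126, 34, 0]
t=1: [76, 80, 47, 78, 89, 51, 67, 70, 76, 80, 45]
t=2: [72, 68, 99, 70, 59, 97, 81, 78, 72, 68, 97]
t=3: [61, 65, 39, 63, 74, 37, 52, 55, 61, 65, 37]
t=4: [105, 100, 109, 102, 91, 107, 114, 111, 105, 100, 107]
t=5: [28, 22, 32, 25, 24, 30, 37, 34, 28, 22, 30]
t=6: [84, 78, 88, 81, 80, 86, 93, 90, 84, 78, 86]
t=7: [35, 41, 31, 38, 39, 33, 26, 29, 35, 41, 33]
t=8: [104, 110, 100, 107, 108, 102, 95, 98, 104, 110, 102]
t=9: [23, 29, 19, 26, 27, 21, 16, 17, 23, 29, 21]
t=10: [68, 74, 64, 71, 72, 66, 61, 62, 68, 74, 66]
t=11: [84, 78, 88, 81, 80, 86, 91, 90, 84, 78, 86]
t=12: [35, 41, 31, 38, 39, 33, 28, 29, 35, 41, 33]
t=13: [104, 110, 100, 107, 108, 102, 97, 98, 104, 110, 102]
t=14: [23, 29, 19, 26, 27, 21, 16, 17, 23, 29, 21]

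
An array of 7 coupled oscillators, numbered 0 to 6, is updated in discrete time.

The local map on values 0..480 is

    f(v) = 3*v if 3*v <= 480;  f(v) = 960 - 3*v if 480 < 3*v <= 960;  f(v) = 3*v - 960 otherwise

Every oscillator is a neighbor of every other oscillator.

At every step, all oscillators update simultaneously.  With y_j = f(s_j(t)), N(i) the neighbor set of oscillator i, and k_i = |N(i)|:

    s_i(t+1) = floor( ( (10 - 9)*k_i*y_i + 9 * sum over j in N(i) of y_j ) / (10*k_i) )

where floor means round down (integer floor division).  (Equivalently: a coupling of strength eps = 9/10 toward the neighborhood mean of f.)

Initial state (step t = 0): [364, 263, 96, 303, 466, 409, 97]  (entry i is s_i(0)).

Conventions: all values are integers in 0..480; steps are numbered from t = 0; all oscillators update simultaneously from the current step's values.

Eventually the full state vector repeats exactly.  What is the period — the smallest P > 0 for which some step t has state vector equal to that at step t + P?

Simulating step by step:
t=0: [364, 263, 96, 303, 466, 409, 97]
t=1: [239, 237, 231, 243, 223, 232, 231]
t=2: [259, 259, 258, 260, 257, 258, 258]
t=3: [184, 184, 184, 184, 184, 184, 184]
t=4: [408, 408, 408, 408, 408, 408, 408]
t=5: [264, 264, 264, 264, 264, 264, 264]
t=6: [168, 168, 168, 168, 168, 168, 168]
t=7: [456, 456, 456, 456, 456, 456, 456]
t=8: [408, 408, 408, 408, 408, 408, 408]

Answer: 4
Key observation: The state at step 4, [408, 408, 408, 408, 408, 408, 408], reappears at step 8 — and no state repeats earlier — so the cycle the system enters has period 4.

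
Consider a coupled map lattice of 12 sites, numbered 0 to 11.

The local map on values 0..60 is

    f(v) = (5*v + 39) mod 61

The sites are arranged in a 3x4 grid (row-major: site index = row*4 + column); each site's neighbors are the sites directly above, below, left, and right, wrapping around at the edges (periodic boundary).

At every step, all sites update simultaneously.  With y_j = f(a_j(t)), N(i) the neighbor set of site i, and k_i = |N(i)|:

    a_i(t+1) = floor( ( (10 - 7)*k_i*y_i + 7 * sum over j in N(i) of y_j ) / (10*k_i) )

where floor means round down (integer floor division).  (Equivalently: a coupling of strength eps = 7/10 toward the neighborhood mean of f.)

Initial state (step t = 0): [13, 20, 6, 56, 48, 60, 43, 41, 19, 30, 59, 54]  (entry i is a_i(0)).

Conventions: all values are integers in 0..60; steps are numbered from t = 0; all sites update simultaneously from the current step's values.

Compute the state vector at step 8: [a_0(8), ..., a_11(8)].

Simulating step by step:
t=0: [13, 20, 6, 56, 48, 60, 43, 41, 19, 30, 59, 54]
t=1: [26, 21, 14, 13, 26, 22, 15, 11, 19, 17, 13, 10]
t=2: [35, 28, 42, 40, 34, 29, 42, 39, 25, 18, 35, 31]
t=3: [40, 24, 27, 33, 29, 16, 16, 32, 25, 25, 14, 34]
t=4: [34, 47, 44, 32, 30, 41, 47, 23, 34, 44, 45, 30]
t=5: [21, 18, 21, 18, 16, 14, 20, 19, 17, 17, 17, 18]
t=6: [19, 18, 12, 13, 32, 29, 19, 19, 16, 10, 9, 6]
t=7: [25, 15, 26, 25, 19, 11, 16, 17, 28, 23, 21, 26]
t=8: [41, 42, 44, 36, 27, 37, 35, 28, 40, 38, 38, 35]

Answer: [41, 42, 44, 36, 27, 37, 35, 28, 40, 38, 38, 35]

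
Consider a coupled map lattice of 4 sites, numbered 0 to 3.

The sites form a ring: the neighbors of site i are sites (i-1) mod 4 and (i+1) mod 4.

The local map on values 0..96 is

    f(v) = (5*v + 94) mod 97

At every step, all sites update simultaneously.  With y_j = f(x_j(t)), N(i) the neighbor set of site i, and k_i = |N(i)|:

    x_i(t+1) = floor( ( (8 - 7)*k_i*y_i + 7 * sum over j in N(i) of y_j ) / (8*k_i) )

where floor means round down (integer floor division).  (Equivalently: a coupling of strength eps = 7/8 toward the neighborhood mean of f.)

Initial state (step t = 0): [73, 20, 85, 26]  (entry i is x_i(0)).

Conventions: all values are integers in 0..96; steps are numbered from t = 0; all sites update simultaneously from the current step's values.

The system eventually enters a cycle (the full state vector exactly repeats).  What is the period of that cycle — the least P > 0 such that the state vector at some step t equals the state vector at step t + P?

Answer: 9
Key observation: The state at step 41, [35, 59, 35, 59], reappears at step 50 — and no state repeats earlier — so the cycle the system enters has period 9.

Derivation:
t=0: [73, 20, 85, 26]
t=1: [22, 45, 17, 49]
t=2: [34, 43, 43, 46]
t=3: [31, 40, 24, 42]
t=4: [13, 33, 9, 34]
t=5: [66, 53, 64, 54]
t=6: [66, 35, 64, 36]
t=7: [72, 36, 71, 37]
t=8: [80, 65, 79, 66]
t=9: [30, 9, 29, 10]
t=10: [45, 46, 44, 47]
t=11: [34, 26, 33, 27]
t=12: [37, 62, 36, 63]
t=13: [26, 74, 26, 74]
t=14: [70, 35, 70, 35]
t=15: [72, 58, 72, 58]
t=16: [89, 69, 89, 69]
t=17: [51, 53, 51, 53]
t=18: [66, 59, 66, 59]
t=19: [5, 31, 5, 31]
t=20: [50, 26, 50, 26]
t=21: [32, 50, 32, 50]
t=22: [53, 59, 53, 59]
t=23: [9, 59, 9, 59]
t=24: [6, 36, 6, 36]
t=25: [73, 33, 73, 33]
t=26: [65, 70, 65, 70]
t=27: [52, 34, 52, 34]
t=28: [69, 63, 69, 63]
t=29: [24, 47, 24, 47]
t=30: [35, 22, 35, 22]
t=31: [18, 66, 18, 66]
t=32: [42, 80, 42, 80]
t=33: [9, 12, 9, 12]
t=34: [55, 43, 55, 43]
t=35: [25, 70, 25, 70]
t=36: [52, 28, 52, 28]
t=37: [42, 60, 42, 60]
t=38: [6, 12, 6, 12]
t=39: [53, 30, 53, 30]
t=40: [52, 65, 52, 65]
t=41: [35, 59, 35, 59]
t=42: [10, 65, 10, 65]
t=43: [33, 45, 33, 45]
t=44: [32, 60, 32, 60]
t=45: [12, 53, 12, 53]
t=46: [66, 58, 66, 58]
t=47: [85, 43, 85, 43]
t=48: [20, 32, 20, 32]
t=49: [52, 7, 52, 7]
t=50: [35, 59, 35, 59]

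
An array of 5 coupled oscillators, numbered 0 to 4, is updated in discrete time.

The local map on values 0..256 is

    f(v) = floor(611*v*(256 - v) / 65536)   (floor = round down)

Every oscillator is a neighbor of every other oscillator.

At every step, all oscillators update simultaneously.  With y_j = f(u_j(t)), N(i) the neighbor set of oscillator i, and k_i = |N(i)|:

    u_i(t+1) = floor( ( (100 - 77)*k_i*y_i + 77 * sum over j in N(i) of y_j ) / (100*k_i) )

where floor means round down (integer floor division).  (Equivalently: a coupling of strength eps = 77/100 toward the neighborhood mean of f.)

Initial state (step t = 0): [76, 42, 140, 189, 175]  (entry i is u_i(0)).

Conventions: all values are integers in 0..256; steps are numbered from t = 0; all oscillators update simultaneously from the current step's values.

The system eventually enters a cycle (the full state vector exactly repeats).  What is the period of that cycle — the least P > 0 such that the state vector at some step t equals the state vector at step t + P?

Simulating step by step:
t=0: [76, 42, 140, 189, 175]
t=1: [122, 120, 123, 122, 122]
t=2: [152, 152, 152, 152, 152]
t=3: [147, 147, 147, 147, 147]
t=4: [149, 149, 149, 149, 149]
t=5: [148, 148, 148, 148, 148]
t=6: [149, 149, 149, 149, 149]

Answer: 2
Key observation: The state at step 4, [149, 149, 149, 149, 149], reappears at step 6 — and no state repeats earlier — so the cycle the system enters has period 2.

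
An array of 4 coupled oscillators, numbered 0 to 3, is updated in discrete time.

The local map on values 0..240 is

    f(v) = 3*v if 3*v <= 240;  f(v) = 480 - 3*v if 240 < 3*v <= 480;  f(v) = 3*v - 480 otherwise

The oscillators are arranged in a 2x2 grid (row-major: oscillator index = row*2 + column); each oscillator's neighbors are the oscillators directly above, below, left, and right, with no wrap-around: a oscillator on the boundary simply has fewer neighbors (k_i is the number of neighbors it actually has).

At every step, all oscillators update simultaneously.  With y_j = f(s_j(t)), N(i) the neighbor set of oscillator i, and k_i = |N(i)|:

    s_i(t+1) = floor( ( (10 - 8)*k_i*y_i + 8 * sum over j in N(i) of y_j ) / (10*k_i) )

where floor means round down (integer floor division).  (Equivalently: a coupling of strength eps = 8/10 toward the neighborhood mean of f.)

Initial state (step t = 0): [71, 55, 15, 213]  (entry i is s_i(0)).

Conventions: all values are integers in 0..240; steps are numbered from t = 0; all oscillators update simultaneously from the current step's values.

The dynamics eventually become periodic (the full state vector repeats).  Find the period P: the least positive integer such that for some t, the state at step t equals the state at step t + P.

Answer: 8
Key observation: The state at step 19, [57, 57, 57, 57], reappears at step 27 — and no state repeats earlier — so the cycle the system enters has period 8.

Derivation:
t=0: [71, 55, 15, 213]
t=1: [126, 181, 157, 115]
t=2: [49, 107, 96, 55]
t=3: [169, 156, 163, 173]
t=4: [13, 28, 28, 16]
t=5: [75, 51, 51, 76]
t=6: [167, 211, 211, 168]
t=7: [126, 48, 48, 127]
t=8: [135, 109, 109, 135]
t=9: [137, 90, 90, 137]
t=10: [181, 97, 97, 181]
t=11: [163, 88, 88, 163]
t=12: [174, 50, 50, 174]
t=13: [128, 63, 63, 128]
t=14: [170, 114, 114, 170]
t=15: [116, 51, 51, 116]
t=16: [148, 136, 136, 148]
t=17: [64, 43, 43, 64]
t=18: [141, 179, 179, 141]
t=19: [57, 57, 57, 57]
t=20: [171, 171, 171, 171]
t=21: [33, 33, 33, 33]
t=22: [99, 99, 99, 99]
t=23: [183, 183, 183, 183]
t=24: [69, 69, 69, 69]
t=25: [207, 207, 207, 207]
t=26: [141, 141, 141, 141]
t=27: [57, 57, 57, 57]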